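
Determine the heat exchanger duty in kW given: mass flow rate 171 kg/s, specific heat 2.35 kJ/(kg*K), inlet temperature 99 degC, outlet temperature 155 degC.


Q = m_dot * cp * delta_T
delta_T = 155 - 99 = 56 K
Q = 171 * 2.35 * 56
= 401.85 * 56
= 22503.6 kW

22503.6 kW


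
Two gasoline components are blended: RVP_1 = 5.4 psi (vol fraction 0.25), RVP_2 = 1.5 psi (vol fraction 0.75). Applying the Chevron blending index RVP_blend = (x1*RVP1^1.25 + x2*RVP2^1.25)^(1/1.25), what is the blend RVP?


Chevron index: RVP_blend = (sum xi*RVPi^1.25)^(1/1.25)
RVP^1.25 terms: 0.25 * 5.4^1.25 + 0.75 * 1.5^1.25 = 3.30295
RVP_blend = 3.30295^(1/1.25) = 2.601

2.601 psi


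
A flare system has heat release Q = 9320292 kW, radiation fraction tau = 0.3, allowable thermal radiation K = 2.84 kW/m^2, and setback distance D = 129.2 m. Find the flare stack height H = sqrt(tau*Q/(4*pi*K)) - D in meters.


tau*Q/(4*pi*K) = 0.3 * 9320292 / (4 * pi * 2.84) = 78347
sqrt(78347) = 279.905
H = 279.905 - 129.2 = 150.7

150.7 m


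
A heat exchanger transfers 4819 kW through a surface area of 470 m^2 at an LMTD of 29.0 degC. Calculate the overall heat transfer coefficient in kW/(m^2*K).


From Q = U*A*LMTD, U = Q / (A * LMTD)
U = 4819 / (470 * 29.0) = 4819 / 13630 = 0.3536

0.3536 kW/(m^2*K)


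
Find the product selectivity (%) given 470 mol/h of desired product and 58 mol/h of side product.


Selectivity = desired / (desired + undesired) * 100
Total products = 470 + 58 = 528 mol/h
S = 470 / 528 * 100
= 0.8902 * 100
= 89.02 %

89.02 %


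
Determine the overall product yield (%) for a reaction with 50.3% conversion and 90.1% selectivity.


Overall yield = conversion (%) * selectivity (%) / 100
Conversion = 50.3%, Selectivity = 90.1%
Y = 50.3 * 90.1 / 100
= 45.3203 %

45.3203 %


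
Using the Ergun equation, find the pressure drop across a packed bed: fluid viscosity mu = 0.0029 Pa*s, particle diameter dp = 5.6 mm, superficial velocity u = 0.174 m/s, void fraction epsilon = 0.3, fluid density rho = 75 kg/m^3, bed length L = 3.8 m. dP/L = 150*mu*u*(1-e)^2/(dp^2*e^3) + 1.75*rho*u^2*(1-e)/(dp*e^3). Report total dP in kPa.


dp = 5.6 mm = 0.0056 m
Viscous term = 150*0.0029*0.174*(1-0.3)^2 / (0.0056^2*0.3^3) = 43802.1
Inertial term = 1.75*75*0.174^2*(1-0.3) / (0.0056*0.3^3) = 18396.9
dP/L = 43802.1 + 18396.9 = 62199 Pa/m
dP = 62199 * 3.8 / 1000 = 236.4 kPa

236.4 kPa


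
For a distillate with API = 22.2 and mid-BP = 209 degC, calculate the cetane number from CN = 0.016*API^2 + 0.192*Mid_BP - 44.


CN = 0.016 * 22.2^2 + 0.192 * 209 - 44
CN = 7.88544 + 40.128 - 44 = 4.01344

4.01344


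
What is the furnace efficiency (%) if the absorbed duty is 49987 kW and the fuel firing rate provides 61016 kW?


Furnace efficiency = Q_absorbed / Q_fuel * 100
= 49987 / 61016 * 100 = 81.92

81.92 %


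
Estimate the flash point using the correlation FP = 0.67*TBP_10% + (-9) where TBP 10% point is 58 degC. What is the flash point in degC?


FP = 0.67 * 58 + (-9) = 29.86

29.86 degC


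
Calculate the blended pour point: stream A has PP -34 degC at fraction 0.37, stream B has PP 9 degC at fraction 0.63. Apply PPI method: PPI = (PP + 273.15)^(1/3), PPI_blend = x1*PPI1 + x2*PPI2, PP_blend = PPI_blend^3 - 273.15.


PPI_1 = (-34 + 273.15)^(1/3) = 6.20712
PPI_2 = (9 + 273.15)^(1/3) = 6.558835
PPI_blend = 0.37 * 6.20712 + 0.63 * 6.558835 = 6.4287
PP_blend = 6.4287^3 - 273.15 = 265.6865 - 273.15 = -7.46

-7.46 degC


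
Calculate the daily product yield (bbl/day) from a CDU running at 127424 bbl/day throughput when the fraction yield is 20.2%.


Crude throughput = 127424 bbl/day
Fraction yield = 20.2%
yield = throughput * fraction / 100
yield = 127424 * 20.2 / 100 = 25739.648

25739.648 bbl/day


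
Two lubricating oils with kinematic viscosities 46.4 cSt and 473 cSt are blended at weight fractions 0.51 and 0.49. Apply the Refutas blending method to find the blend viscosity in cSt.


Refutas method: VBN_i = 14.534*ln(ln(visc_i + 0.8)) + 10.975, blended linearly by mass fraction; since VBN is linear in VBI_i = ln(ln(visc_i + 0.8)) and the fractions sum to 1, blend VBI directly: visc = exp(exp(VBI_blend)) - 0.8
VBI_1 = ln(ln(46.4 + 0.8)) = 1.34921
VBI_2 = ln(ln(473 + 0.8)) = 1.8182
VBI_blend = 0.51 * 1.34921 + 0.49 * 1.8182 = 1.57902
visc_blend = exp(exp(1.57902)) - 0.8 = 127.0

127.0 cSt


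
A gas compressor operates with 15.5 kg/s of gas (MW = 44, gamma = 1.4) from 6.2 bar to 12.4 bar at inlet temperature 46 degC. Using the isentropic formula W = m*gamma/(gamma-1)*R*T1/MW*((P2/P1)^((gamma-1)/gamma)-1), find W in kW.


Isentropic work: W = m*(gamma/(gamma-1))*(R*T1/MW)*((P2/P1)^((gamma-1)/gamma) - 1)
T1 = 46 + 273.15 = 319.15 K
Pressure ratio = 12.4 / 6.2 = 2
Exponent = (1.4 - 1)/1.4 = 0.285714
(P2/P1)^exp - 1 = 2^0.285714 - 1 = 0.219013
W = 15.5 * 1.4 / 0.4 * 8.314 * 319.15 / 44 * 0.219013 = 716.5

716.5 kW


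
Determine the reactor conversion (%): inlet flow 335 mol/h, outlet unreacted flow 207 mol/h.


X = (F_in - F_out) / F_in * 100
Moles reacted = 335 - 207 = 128
X = 128 / 335 * 100
= 0.3821 * 100
= 38.21 %

38.21 %


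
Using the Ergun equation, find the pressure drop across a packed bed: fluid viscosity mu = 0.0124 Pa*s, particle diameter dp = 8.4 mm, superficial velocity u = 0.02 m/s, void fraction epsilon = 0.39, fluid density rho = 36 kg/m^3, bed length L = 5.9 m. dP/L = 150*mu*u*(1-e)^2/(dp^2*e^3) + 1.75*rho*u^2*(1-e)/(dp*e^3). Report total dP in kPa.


dp = 8.4 mm = 0.0084 m
Viscous term = 150*0.0124*0.02*(1-0.39)^2 / (0.0084^2*0.39^3) = 3307.12
Inertial term = 1.75*36*0.02^2*(1-0.39) / (0.0084*0.39^3) = 30.8501
dP/L = 3307.12 + 30.8501 = 3337.97 Pa/m
dP = 3337.97 * 5.9 / 1000 = 19.69 kPa

19.69 kPa


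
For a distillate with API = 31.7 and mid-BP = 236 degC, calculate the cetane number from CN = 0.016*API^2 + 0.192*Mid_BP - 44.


CN = 0.016 * 31.7^2 + 0.192 * 236 - 44
CN = 16.07824 + 45.312 - 44 = 17.39024

17.39024


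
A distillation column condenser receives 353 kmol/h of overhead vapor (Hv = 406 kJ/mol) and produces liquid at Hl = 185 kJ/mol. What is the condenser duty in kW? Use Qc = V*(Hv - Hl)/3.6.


Qc = 353 * (406 - 185) / 3.6 = 353 * 221 / 3.6 = 21670

21670 kW


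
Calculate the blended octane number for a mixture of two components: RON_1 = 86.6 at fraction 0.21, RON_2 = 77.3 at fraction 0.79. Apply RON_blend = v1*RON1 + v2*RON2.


Linear blending: RON_blend = sum(vi * RONi)
Contribution 1: 0.21 * 86.6 = 18.186
Contribution 2: 0.79 * 77.3 = 61.067
RON_blend = 18.186 + 61.067 = 79.253

79.253


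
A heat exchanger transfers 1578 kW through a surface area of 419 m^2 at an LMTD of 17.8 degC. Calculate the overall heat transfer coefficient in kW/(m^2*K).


From Q = U*A*LMTD, U = Q / (A * LMTD)
U = 1578 / (419 * 17.8) = 1578 / 7458.2 = 0.2116

0.2116 kW/(m^2*K)


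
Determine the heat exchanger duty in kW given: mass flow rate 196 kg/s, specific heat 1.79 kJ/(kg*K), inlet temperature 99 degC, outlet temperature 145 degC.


Q = m_dot * cp * delta_T
delta_T = 145 - 99 = 46 K
Q = 196 * 1.79 * 46
= 350.84 * 46
= 16138.64 kW

16138.64 kW


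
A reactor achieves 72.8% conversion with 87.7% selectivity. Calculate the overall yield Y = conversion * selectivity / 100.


Overall yield = conversion (%) * selectivity (%) / 100
Conversion = 72.8%, Selectivity = 87.7%
Y = 72.8 * 87.7 / 100
= 63.8456 %

63.8456 %


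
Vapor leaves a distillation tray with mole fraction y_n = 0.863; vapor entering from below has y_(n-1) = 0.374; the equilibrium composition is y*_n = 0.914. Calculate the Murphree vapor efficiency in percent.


Murphree vapor efficiency: EMV = (y_n - y_(n-1)) / (y*_n - y_(n-1)) * 100
EMV = (0.863 - 0.374) / (0.914 - 0.374) * 100 = 0.489 / 0.54 * 100 = 90.56

90.56 %


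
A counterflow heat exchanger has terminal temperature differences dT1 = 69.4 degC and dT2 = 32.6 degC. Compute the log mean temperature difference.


LMTD = (dT1 - dT2) / ln(dT1/dT2)
= (69.4 - 32.6) / ln(69.4 / 32.6) = 36.8 / 0.755575 = 48.70

48.70 degC


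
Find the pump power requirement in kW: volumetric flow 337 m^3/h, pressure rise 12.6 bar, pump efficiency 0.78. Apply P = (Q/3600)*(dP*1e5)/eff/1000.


Q = 337 / 3600 = 0.0936111 m^3/s
P = 0.0936111 * (12.6 * 1e5) / 0.78 / 1000 = 151.2

151.2 kW


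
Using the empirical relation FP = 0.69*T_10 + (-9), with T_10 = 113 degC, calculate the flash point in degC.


FP = 0.69 * 113 + (-9) = 68.97

68.97 degC


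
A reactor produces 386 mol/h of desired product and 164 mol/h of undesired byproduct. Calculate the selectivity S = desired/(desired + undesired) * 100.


Selectivity = desired / (desired + undesired) * 100
Total products = 386 + 164 = 550 mol/h
S = 386 / 550 * 100
= 0.7018 * 100
= 70.18 %

70.18 %


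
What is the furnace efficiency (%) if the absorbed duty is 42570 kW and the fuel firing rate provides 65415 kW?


Furnace efficiency = Q_absorbed / Q_fuel * 100
= 42570 / 65415 * 100 = 65.08

65.08 %


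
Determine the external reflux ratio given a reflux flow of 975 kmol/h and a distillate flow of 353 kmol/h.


Reflux ratio definition: R = L / D (liquid returned / distillate withdrawn)
L = 975 kmol/h, D = 353 kmol/h
R = 975 / 353 = 2.762

2.762


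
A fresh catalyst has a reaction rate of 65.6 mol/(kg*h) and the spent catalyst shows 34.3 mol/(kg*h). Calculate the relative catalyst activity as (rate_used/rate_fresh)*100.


Activity (%) = (rate_used / rate_fresh) * 100
rate_used = 34.3, rate_fresh = 65.6
= (34.3 / 65.6) * 100
= 0.5229 * 100 = 52.29

52.29 %


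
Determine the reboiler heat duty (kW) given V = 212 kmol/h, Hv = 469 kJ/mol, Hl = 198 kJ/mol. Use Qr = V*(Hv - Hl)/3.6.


Qr = 212 * (469 - 198) / 3.6 = 212 * 271 / 3.6 = 15960

15960 kW


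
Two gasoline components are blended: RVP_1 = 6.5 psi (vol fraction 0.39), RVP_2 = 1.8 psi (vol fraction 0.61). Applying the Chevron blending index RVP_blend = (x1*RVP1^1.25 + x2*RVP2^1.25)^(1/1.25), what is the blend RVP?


Chevron index: RVP_blend = (sum xi*RVPi^1.25)^(1/1.25)
RVP^1.25 terms: 0.39 * 6.5^1.25 + 0.61 * 1.8^1.25 = 5.31949
RVP_blend = 5.31949^(1/1.25) = 3.808

3.808 psi


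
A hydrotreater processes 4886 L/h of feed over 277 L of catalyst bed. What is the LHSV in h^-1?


LHSV = volumetric feed rate / catalyst volume
= 4886 L/h / 277 L
= 17.64 h^-1

17.64 h^-1


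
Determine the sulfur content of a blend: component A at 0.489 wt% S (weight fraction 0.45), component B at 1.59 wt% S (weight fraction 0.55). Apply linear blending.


Linear sulfur blending: S_blend = x1*S1 + x2*S2
Contribution 1: 0.45 * 0.489 = 0.22005 wt%
Contribution 2: 0.55 * 1.59 = 0.8745 wt%
S_blend = 0.22005 + 0.8745 = 1.09455

1.09455 wt%


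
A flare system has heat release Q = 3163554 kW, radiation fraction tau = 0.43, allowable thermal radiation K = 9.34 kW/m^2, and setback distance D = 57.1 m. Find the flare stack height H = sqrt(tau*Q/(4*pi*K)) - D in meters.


tau*Q/(4*pi*K) = 0.43 * 3163554 / (4 * pi * 9.34) = 11590.1
sqrt(11590.1) = 107.657
H = 107.657 - 57.1 = 50.56

50.56 m


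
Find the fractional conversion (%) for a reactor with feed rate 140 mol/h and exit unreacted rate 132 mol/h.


X = (F_in - F_out) / F_in * 100
Moles reacted = 140 - 132 = 8
X = 8 / 140 * 100
= 0.05714 * 100
= 5.714 %

5.714 %


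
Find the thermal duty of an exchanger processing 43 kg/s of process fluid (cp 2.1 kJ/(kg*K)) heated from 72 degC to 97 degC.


Q = m_dot * cp * delta_T
delta_T = 97 - 72 = 25 K
Q = 43 * 2.1 * 25
= 90.3 * 25
= 2257.5 kW

2257.5 kW


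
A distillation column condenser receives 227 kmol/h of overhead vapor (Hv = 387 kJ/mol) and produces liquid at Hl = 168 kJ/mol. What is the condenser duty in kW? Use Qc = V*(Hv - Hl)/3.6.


Qc = 227 * (387 - 168) / 3.6 = 227 * 219 / 3.6 = 13810

13810 kW


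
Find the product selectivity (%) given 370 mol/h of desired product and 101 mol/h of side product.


Selectivity = desired / (desired + undesired) * 100
Total products = 370 + 101 = 471 mol/h
S = 370 / 471 * 100
= 0.7856 * 100
= 78.56 %

78.56 %


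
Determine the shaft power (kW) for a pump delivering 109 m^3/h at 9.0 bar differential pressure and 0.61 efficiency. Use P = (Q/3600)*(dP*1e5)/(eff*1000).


Q = 109 / 3600 = 0.0302778 m^3/s
P = 0.0302778 * (9.0 * 1e5) / 0.61 / 1000 = 44.67

44.67 kW


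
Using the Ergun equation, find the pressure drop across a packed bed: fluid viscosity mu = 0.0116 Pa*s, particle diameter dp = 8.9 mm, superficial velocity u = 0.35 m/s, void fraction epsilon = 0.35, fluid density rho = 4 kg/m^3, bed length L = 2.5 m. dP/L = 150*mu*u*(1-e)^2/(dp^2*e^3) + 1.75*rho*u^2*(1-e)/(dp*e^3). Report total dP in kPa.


dp = 8.9 mm = 0.0089 m
Viscous term = 150*0.0116*0.35*(1-0.35)^2 / (0.0089^2*0.35^3) = 75763.5
Inertial term = 1.75*4*0.35^2*(1-0.35) / (0.0089*0.35^3) = 1460.67
dP/L = 75763.5 + 1460.67 = 77224.2 Pa/m
dP = 77224.2 * 2.5 / 1000 = 193.1 kPa

193.1 kPa


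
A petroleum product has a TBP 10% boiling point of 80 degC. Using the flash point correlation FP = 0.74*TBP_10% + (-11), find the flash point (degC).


FP = 0.74 * 80 + (-11) = 48.2

48.2 degC


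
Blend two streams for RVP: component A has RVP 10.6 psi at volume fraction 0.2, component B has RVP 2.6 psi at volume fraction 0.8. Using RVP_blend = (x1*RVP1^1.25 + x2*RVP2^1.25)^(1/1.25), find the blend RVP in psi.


Chevron index: RVP_blend = (sum xi*RVPi^1.25)^(1/1.25)
RVP^1.25 terms: 0.2 * 10.6^1.25 + 0.8 * 2.6^1.25 = 6.4665
RVP_blend = 6.4665^(1/1.25) = 4.452

4.452 psi


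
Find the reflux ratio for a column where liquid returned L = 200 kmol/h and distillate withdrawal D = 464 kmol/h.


Reflux ratio definition: R = L / D (liquid returned / distillate withdrawn)
L = 200 kmol/h, D = 464 kmol/h
R = 200 / 464 = 0.4310

0.4310


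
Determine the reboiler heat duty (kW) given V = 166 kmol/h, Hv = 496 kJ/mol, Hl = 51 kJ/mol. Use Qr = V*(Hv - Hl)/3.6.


Qr = 166 * (496 - 51) / 3.6 = 166 * 445 / 3.6 = 20520

20520 kW


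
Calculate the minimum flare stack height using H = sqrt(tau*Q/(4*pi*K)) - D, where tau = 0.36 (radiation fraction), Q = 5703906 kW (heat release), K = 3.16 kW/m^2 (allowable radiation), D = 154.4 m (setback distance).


tau*Q/(4*pi*K) = 0.36 * 5703906 / (4 * pi * 3.16) = 51710.4
sqrt(51710.4) = 227.399
H = 227.399 - 154.4 = 73.00

73.00 m


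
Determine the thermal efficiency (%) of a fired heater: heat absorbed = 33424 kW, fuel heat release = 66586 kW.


Furnace efficiency = Q_absorbed / Q_fuel * 100
= 33424 / 66586 * 100 = 50.20

50.20 %


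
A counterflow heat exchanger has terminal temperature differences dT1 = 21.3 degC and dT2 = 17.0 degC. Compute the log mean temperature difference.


LMTD = (dT1 - dT2) / ln(dT1/dT2)
= (21.3 - 17.0) / ln(21.3 / 17.0) = 4.3 / 0.225494 = 19.07

19.07 degC


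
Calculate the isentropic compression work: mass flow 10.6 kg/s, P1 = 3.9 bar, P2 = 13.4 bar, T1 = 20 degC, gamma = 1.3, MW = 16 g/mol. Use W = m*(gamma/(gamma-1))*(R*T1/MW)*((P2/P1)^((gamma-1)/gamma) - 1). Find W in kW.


Isentropic work: W = m*(gamma/(gamma-1))*(R*T1/MW)*((P2/P1)^((gamma-1)/gamma) - 1)
T1 = 20 + 273.15 = 293.15 K
Pressure ratio = 13.4 / 3.9 = 3.4359
Exponent = (1.3 - 1)/1.3 = 0.230769
(P2/P1)^exp - 1 = 3.4359^0.230769 - 1 = 0.32954
W = 10.6 * 1.3 / 0.3 * 8.314 * 293.15 / 16 * 0.32954 = 2306

2306 kW


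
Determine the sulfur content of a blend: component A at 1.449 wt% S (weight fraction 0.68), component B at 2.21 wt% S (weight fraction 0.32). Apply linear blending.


Linear sulfur blending: S_blend = x1*S1 + x2*S2
Contribution 1: 0.68 * 1.449 = 0.98532 wt%
Contribution 2: 0.32 * 2.21 = 0.7072 wt%
S_blend = 0.98532 + 0.7072 = 1.69252

1.69252 wt%


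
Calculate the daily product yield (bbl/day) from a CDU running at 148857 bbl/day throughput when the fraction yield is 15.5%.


Crude throughput = 148857 bbl/day
Fraction yield = 15.5%
yield = throughput * fraction / 100
yield = 148857 * 15.5 / 100 = 23072.835

23072.835 bbl/day


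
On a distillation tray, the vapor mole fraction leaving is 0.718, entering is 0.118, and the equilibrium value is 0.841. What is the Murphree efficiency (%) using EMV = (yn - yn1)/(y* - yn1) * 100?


Murphree vapor efficiency: EMV = (y_n - y_(n-1)) / (y*_n - y_(n-1)) * 100
EMV = (0.718 - 0.118) / (0.841 - 0.118) * 100 = 0.6 / 0.723 * 100 = 82.99

82.99 %


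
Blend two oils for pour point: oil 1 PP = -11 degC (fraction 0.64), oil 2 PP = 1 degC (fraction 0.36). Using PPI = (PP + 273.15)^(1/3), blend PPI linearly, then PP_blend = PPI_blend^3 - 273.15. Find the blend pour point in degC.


PPI_1 = (-11 + 273.15)^(1/3) = 6.400049
PPI_2 = (1 + 273.15)^(1/3) = 6.49625
PPI_blend = 0.64 * 6.400049 + 0.36 * 6.49625 = 6.434681
PP_blend = 6.434681^3 - 273.15 = 266.4287 - 273.15 = -6.72

-6.72 degC


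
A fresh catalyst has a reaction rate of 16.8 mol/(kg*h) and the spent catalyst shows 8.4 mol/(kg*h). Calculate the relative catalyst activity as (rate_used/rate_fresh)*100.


Activity (%) = (rate_used / rate_fresh) * 100
rate_used = 8.4, rate_fresh = 16.8
= (8.4 / 16.8) * 100
= 0.5000 * 100 = 50.00

50.00 %


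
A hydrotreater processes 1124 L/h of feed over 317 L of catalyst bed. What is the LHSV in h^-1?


LHSV = volumetric feed rate / catalyst volume
= 1124 L/h / 317 L
= 3.546 h^-1

3.546 h^-1


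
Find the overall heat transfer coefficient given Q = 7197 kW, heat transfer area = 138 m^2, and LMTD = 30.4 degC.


From Q = U*A*LMTD, U = Q / (A * LMTD)
U = 7197 / (138 * 30.4) = 7197 / 4195.2 = 1.716

1.716 kW/(m^2*K)


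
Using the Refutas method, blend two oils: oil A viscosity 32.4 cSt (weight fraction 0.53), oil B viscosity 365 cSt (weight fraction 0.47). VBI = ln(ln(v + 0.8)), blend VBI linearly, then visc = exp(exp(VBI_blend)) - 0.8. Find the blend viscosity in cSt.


Refutas method: VBN_i = 14.534*ln(ln(visc_i + 0.8)) + 10.975, blended linearly by mass fraction; since VBN is linear in VBI_i = ln(ln(visc_i + 0.8)) and the fractions sum to 1, blend VBI directly: visc = exp(exp(VBI_blend)) - 0.8
VBI_1 = ln(ln(32.4 + 0.8)) = 1.25349
VBI_2 = ln(ln(365 + 0.8)) = 1.77531
VBI_blend = 0.53 * 1.25349 + 0.47 * 1.77531 = 1.49875
visc_blend = exp(exp(1.49875)) - 0.8 = 87.09

87.09 cSt


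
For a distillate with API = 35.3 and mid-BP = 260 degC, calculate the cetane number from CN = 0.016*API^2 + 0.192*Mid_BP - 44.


CN = 0.016 * 35.3^2 + 0.192 * 260 - 44
CN = 19.93744 + 49.92 - 44 = 25.85744

25.85744


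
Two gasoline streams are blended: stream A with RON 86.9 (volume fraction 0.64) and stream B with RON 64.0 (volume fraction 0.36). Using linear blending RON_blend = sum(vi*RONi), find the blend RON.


Linear blending: RON_blend = sum(vi * RONi)
Contribution 1: 0.64 * 86.9 = 55.616
Contribution 2: 0.36 * 64.0 = 23.04
RON_blend = 55.616 + 23.04 = 78.656

78.656


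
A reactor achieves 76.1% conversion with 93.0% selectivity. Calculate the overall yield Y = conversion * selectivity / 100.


Overall yield = conversion (%) * selectivity (%) / 100
Conversion = 76.1%, Selectivity = 93.0%
Y = 76.1 * 93.0 / 100
= 70.773 %

70.773 %


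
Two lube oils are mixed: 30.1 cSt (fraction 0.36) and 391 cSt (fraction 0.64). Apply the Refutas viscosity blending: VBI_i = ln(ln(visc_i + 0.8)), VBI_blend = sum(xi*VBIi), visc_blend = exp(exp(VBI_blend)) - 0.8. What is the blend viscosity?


Refutas method: VBN_i = 14.534*ln(ln(visc_i + 0.8)) + 10.975, blended linearly by mass fraction; since VBN is linear in VBI_i = ln(ln(visc_i + 0.8)) and the fractions sum to 1, blend VBI directly: visc = exp(exp(VBI_blend)) - 0.8
VBI_1 = ln(ln(30.1 + 0.8)) = 1.23278
VBI_2 = ln(ln(391 + 0.8)) = 1.78687
VBI_blend = 0.36 * 1.23278 + 0.64 * 1.78687 = 1.5874
visc_blend = exp(exp(1.5874)) - 0.8 = 132.3

132.3 cSt


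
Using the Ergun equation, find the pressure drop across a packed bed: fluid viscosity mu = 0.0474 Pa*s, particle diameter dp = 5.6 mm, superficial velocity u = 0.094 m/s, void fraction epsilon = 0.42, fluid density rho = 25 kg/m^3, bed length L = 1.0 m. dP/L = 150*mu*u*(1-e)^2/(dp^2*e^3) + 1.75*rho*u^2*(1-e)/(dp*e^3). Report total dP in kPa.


dp = 5.6 mm = 0.0056 m
Viscous term = 150*0.0474*0.094*(1-0.42)^2 / (0.0056^2*0.42^3) = 96767.5
Inertial term = 1.75*25*0.094^2*(1-0.42) / (0.0056*0.42^3) = 540.413
dP/L = 96767.5 + 540.413 = 97307.9 Pa/m
dP = 97307.9 * 1.0 / 1000 = 97.31 kPa

97.31 kPa


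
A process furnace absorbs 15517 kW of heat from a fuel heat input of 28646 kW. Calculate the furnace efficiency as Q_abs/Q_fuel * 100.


Furnace efficiency = Q_absorbed / Q_fuel * 100
= 15517 / 28646 * 100 = 54.17

54.17 %


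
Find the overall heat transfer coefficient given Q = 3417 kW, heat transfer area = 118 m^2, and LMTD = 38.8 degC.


From Q = U*A*LMTD, U = Q / (A * LMTD)
U = 3417 / (118 * 38.8) = 3417 / 4578.4 = 0.7463

0.7463 kW/(m^2*K)


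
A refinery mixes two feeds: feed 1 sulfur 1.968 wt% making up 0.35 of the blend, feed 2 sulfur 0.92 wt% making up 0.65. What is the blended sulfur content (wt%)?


Linear sulfur blending: S_blend = x1*S1 + x2*S2
Contribution 1: 0.35 * 1.968 = 0.6888 wt%
Contribution 2: 0.65 * 0.92 = 0.598 wt%
S_blend = 0.6888 + 0.598 = 1.2868

1.2868 wt%


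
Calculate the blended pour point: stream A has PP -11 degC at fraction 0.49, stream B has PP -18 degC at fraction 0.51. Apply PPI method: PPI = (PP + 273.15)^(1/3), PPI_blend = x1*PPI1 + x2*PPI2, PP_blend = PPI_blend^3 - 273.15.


PPI_1 = (-11 + 273.15)^(1/3) = 6.400049
PPI_2 = (-18 + 273.15)^(1/3) = 6.342569
PPI_blend = 0.49 * 6.400049 + 0.51 * 6.342569 = 6.370734
PP_blend = 6.370734^3 - 273.15 = 258.5642 - 273.15 = -14.59

-14.59 degC


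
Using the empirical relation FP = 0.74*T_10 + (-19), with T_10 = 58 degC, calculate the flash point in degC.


FP = 0.74 * 58 + (-19) = 23.92

23.92 degC


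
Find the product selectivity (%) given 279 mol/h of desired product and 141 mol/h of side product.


Selectivity = desired / (desired + undesired) * 100
Total products = 279 + 141 = 420 mol/h
S = 279 / 420 * 100
= 0.6643 * 100
= 66.43 %

66.43 %


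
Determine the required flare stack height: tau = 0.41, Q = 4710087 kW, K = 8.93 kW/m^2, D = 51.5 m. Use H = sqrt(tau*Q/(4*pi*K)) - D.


tau*Q/(4*pi*K) = 0.41 * 4710087 / (4 * pi * 8.93) = 17208.8
sqrt(17208.8) = 131.182
H = 131.182 - 51.5 = 79.68

79.68 m


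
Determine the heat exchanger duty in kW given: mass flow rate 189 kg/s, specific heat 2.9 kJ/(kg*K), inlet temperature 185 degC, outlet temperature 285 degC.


Q = m_dot * cp * delta_T
delta_T = 285 - 185 = 100 K
Q = 189 * 2.9 * 100
= 548.1 * 100
= 54810 kW

54810 kW


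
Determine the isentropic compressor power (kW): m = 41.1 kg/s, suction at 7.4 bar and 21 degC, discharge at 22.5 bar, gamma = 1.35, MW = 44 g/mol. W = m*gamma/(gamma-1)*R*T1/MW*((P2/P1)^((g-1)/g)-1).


Isentropic work: W = m*(gamma/(gamma-1))*(R*T1/MW)*((P2/P1)^((gamma-1)/gamma) - 1)
T1 = 21 + 273.15 = 294.15 K
Pressure ratio = 22.5 / 7.4 = 3.04054
Exponent = (1.35 - 1)/1.35 = 0.259259
(P2/P1)^exp - 1 = 3.04054^0.259259 - 1 = 0.334164
W = 41.1 * 1.35 / 0.35 * 8.314 * 294.15 / 44 * 0.334164 = 2944

2944 kW


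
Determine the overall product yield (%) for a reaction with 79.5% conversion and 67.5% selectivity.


Overall yield = conversion (%) * selectivity (%) / 100
Conversion = 79.5%, Selectivity = 67.5%
Y = 79.5 * 67.5 / 100
= 53.6625 %

53.6625 %


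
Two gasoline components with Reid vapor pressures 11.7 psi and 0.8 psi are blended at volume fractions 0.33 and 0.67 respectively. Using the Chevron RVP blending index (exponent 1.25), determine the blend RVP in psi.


Chevron index: RVP_blend = (sum xi*RVPi^1.25)^(1/1.25)
RVP^1.25 terms: 0.33 * 11.7^1.25 + 0.67 * 0.8^1.25 = 7.64771
RVP_blend = 7.64771^(1/1.25) = 5.091

5.091 psi


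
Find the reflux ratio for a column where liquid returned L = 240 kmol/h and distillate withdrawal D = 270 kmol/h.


Reflux ratio definition: R = L / D (liquid returned / distillate withdrawn)
L = 240 kmol/h, D = 270 kmol/h
R = 240 / 270 = 0.8889

0.8889


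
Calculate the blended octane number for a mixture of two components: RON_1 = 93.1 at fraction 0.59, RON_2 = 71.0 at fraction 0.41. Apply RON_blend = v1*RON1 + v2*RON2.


Linear blending: RON_blend = sum(vi * RONi)
Contribution 1: 0.59 * 93.1 = 54.929
Contribution 2: 0.41 * 71.0 = 29.11
RON_blend = 54.929 + 29.11 = 84.039

84.039


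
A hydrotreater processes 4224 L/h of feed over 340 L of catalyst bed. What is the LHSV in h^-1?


LHSV = volumetric feed rate / catalyst volume
= 4224 L/h / 340 L
= 12.42 h^-1

12.42 h^-1


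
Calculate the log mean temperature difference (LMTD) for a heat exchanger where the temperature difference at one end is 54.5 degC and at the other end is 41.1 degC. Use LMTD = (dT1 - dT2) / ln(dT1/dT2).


LMTD = (dT1 - dT2) / ln(dT1/dT2)
= (54.5 - 41.1) / ln(54.5 / 41.1) = 13.4 / 0.282193 = 47.49

47.49 degC


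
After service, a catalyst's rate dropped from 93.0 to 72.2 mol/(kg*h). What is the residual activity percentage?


Activity (%) = (rate_used / rate_fresh) * 100
rate_used = 72.2, rate_fresh = 93.0
= (72.2 / 93.0) * 100
= 0.7763 * 100 = 77.63

77.63 %


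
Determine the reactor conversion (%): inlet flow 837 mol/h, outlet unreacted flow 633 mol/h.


X = (F_in - F_out) / F_in * 100
Moles reacted = 837 - 633 = 204
X = 204 / 837 * 100
= 0.2437 * 100
= 24.37 %

24.37 %


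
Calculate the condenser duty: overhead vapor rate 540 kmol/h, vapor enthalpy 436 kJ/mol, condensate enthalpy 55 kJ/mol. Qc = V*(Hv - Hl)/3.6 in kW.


Qc = 540 * (436 - 55) / 3.6 = 540 * 381 / 3.6 = 57150

57150 kW


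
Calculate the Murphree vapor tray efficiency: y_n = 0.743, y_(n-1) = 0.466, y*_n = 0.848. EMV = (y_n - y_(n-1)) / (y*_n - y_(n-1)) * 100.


Murphree vapor efficiency: EMV = (y_n - y_(n-1)) / (y*_n - y_(n-1)) * 100
EMV = (0.743 - 0.466) / (0.848 - 0.466) * 100 = 0.277 / 0.382 * 100 = 72.51

72.51 %


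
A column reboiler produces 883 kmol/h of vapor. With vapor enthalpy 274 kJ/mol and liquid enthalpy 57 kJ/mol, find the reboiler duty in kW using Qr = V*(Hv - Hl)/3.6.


Qr = 883 * (274 - 57) / 3.6 = 883 * 217 / 3.6 = 53230

53230 kW


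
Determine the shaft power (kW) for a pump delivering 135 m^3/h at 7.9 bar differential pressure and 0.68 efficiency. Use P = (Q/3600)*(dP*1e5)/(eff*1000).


Q = 135 / 3600 = 0.0375 m^3/s
P = 0.0375 * (7.9 * 1e5) / 0.68 / 1000 = 43.57

43.57 kW


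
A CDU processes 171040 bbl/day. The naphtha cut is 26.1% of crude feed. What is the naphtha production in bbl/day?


Crude throughput = 171040 bbl/day
Fraction yield = 26.1%
yield = throughput * fraction / 100
yield = 171040 * 26.1 / 100 = 44641.44

44641.44 bbl/day


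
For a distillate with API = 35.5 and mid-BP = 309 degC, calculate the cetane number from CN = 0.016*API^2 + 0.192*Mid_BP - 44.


CN = 0.016 * 35.5^2 + 0.192 * 309 - 44
CN = 20.164 + 59.328 - 44 = 35.492

35.492


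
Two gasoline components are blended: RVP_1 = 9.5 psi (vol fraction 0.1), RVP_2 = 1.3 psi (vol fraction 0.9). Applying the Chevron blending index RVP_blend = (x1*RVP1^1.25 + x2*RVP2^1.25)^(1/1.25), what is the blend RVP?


Chevron index: RVP_blend = (sum xi*RVPi^1.25)^(1/1.25)
RVP^1.25 terms: 0.1 * 9.5^1.25 + 0.9 * 1.3^1.25 = 2.91715
RVP_blend = 2.91715^(1/1.25) = 2.355

2.355 psi


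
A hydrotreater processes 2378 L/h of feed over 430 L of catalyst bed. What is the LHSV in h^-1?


LHSV = volumetric feed rate / catalyst volume
= 2378 L/h / 430 L
= 5.530 h^-1

5.530 h^-1


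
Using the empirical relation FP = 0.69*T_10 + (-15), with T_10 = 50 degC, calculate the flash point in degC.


FP = 0.69 * 50 + (-15) = 19.5

19.5 degC


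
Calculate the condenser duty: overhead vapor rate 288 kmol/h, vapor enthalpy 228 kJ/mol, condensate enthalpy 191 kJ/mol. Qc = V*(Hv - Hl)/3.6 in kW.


Qc = 288 * (228 - 191) / 3.6 = 288 * 37 / 3.6 = 2960

2960 kW


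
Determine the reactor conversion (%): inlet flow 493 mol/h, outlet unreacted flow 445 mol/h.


X = (F_in - F_out) / F_in * 100
Moles reacted = 493 - 445 = 48
X = 48 / 493 * 100
= 0.09736 * 100
= 9.736 %

9.736 %


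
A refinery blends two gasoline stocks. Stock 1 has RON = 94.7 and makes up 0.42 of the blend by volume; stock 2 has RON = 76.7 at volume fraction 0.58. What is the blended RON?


Linear blending: RON_blend = sum(vi * RONi)
Contribution 1: 0.42 * 94.7 = 39.774
Contribution 2: 0.58 * 76.7 = 44.486
RON_blend = 39.774 + 44.486 = 84.26

84.26


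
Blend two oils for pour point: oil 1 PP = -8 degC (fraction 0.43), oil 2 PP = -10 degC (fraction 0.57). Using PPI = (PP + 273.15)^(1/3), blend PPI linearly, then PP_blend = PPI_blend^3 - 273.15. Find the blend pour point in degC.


PPI_1 = (-8 + 273.15)^(1/3) = 6.42437
PPI_2 = (-10 + 273.15)^(1/3) = 6.408176
PPI_blend = 0.43 * 6.42437 + 0.57 * 6.408176 = 6.415139
PP_blend = 6.415139^3 - 273.15 = 264.0087 - 273.15 = -9.14

-9.14 degC


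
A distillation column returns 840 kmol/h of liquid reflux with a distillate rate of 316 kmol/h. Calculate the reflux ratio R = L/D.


Reflux ratio definition: R = L / D (liquid returned / distillate withdrawn)
L = 840 kmol/h, D = 316 kmol/h
R = 840 / 316 = 2.658

2.658


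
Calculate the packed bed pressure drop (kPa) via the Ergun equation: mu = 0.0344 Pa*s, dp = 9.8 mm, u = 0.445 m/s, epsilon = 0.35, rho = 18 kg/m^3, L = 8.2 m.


dp = 9.8 mm = 0.0098 m
Viscous term = 150*0.0344*0.445*(1-0.35)^2 / (0.0098^2*0.35^3) = 235603
Inertial term = 1.75*18*0.445^2*(1-0.35) / (0.0098*0.35^3) = 9649.7
dP/L = 235603 + 9649.7 = 245253 Pa/m
dP = 245253 * 8.2 / 1000 = 2011 kPa

2011 kPa


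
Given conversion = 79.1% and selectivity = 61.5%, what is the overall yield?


Overall yield = conversion (%) * selectivity (%) / 100
Conversion = 79.1%, Selectivity = 61.5%
Y = 79.1 * 61.5 / 100
= 48.6465 %

48.6465 %


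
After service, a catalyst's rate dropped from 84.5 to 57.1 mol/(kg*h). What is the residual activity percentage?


Activity (%) = (rate_used / rate_fresh) * 100
rate_used = 57.1, rate_fresh = 84.5
= (57.1 / 84.5) * 100
= 0.6757 * 100 = 67.57

67.57 %


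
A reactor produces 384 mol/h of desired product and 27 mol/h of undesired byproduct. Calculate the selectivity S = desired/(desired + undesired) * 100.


Selectivity = desired / (desired + undesired) * 100
Total products = 384 + 27 = 411 mol/h
S = 384 / 411 * 100
= 0.9343 * 100
= 93.43 %

93.43 %


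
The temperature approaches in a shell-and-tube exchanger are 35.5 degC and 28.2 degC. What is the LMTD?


LMTD = (dT1 - dT2) / ln(dT1/dT2)
= (35.5 - 28.2) / ln(35.5 / 28.2) = 7.3 / 0.230211 = 31.71

31.71 degC


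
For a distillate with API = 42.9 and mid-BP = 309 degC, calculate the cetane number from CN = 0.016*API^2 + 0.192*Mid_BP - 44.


CN = 0.016 * 42.9^2 + 0.192 * 309 - 44
CN = 29.44656 + 59.328 - 44 = 44.77456

44.77456


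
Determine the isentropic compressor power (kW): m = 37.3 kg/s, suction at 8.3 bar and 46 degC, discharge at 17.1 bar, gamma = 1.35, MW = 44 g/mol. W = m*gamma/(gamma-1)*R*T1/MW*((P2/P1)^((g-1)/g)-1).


Isentropic work: W = m*(gamma/(gamma-1))*(R*T1/MW)*((P2/P1)^((gamma-1)/gamma) - 1)
T1 = 46 + 273.15 = 319.15 K
Pressure ratio = 17.1 / 8.3 = 2.06024
Exponent = (1.35 - 1)/1.35 = 0.259259
(P2/P1)^exp - 1 = 2.06024^0.259259 - 1 = 0.206108
W = 37.3 * 1.35 / 0.35 * 8.314 * 319.15 / 44 * 0.206108 = 1788

1788 kW


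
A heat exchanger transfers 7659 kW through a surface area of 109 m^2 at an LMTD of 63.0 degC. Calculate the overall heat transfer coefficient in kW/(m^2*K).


From Q = U*A*LMTD, U = Q / (A * LMTD)
U = 7659 / (109 * 63.0) = 7659 / 6867 = 1.115

1.115 kW/(m^2*K)


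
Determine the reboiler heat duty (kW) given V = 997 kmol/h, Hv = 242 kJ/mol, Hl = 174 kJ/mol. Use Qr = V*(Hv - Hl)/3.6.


Qr = 997 * (242 - 174) / 3.6 = 997 * 68 / 3.6 = 18830

18830 kW


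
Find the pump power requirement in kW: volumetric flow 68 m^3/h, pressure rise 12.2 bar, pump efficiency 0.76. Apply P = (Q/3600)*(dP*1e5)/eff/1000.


Q = 68 / 3600 = 0.0188889 m^3/s
P = 0.0188889 * (12.2 * 1e5) / 0.76 / 1000 = 30.32

30.32 kW


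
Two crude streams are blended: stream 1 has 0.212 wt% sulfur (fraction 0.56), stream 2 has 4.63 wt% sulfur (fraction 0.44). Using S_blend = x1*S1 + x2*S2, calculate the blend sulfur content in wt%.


Linear sulfur blending: S_blend = x1*S1 + x2*S2
Contribution 1: 0.56 * 0.212 = 0.11872 wt%
Contribution 2: 0.44 * 4.63 = 2.0372 wt%
S_blend = 0.11872 + 2.0372 = 2.15592

2.15592 wt%


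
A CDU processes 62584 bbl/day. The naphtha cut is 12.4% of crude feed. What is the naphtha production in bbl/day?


Crude throughput = 62584 bbl/day
Fraction yield = 12.4%
yield = throughput * fraction / 100
yield = 62584 * 12.4 / 100 = 7760.416

7760.416 bbl/day


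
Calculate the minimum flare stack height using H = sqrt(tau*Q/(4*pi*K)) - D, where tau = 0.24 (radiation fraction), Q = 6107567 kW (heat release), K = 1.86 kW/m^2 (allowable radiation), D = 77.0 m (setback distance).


tau*Q/(4*pi*K) = 0.24 * 6107567 / (4 * pi * 1.86) = 62712.9
sqrt(62712.9) = 250.425
H = 250.425 - 77.0 = 173.4

173.4 m


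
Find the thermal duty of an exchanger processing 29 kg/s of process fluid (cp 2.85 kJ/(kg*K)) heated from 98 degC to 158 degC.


Q = m_dot * cp * delta_T
delta_T = 158 - 98 = 60 K
Q = 29 * 2.85 * 60
= 82.65 * 60
= 4959 kW

4959 kW


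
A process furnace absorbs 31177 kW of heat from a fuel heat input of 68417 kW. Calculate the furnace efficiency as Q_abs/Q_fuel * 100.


Furnace efficiency = Q_absorbed / Q_fuel * 100
= 31177 / 68417 * 100 = 45.57

45.57 %


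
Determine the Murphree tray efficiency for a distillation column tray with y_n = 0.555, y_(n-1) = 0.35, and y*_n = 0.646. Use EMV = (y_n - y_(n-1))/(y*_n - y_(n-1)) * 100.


Murphree vapor efficiency: EMV = (y_n - y_(n-1)) / (y*_n - y_(n-1)) * 100
EMV = (0.555 - 0.35) / (0.646 - 0.35) * 100 = 0.205 / 0.296 * 100 = 69.26

69.26 %


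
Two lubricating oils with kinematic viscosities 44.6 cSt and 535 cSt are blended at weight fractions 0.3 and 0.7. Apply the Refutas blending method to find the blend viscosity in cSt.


Refutas method: VBN_i = 14.534*ln(ln(visc_i + 0.8)) + 10.975, blended linearly by mass fraction; since VBN is linear in VBI_i = ln(ln(visc_i + 0.8)) and the fractions sum to 1, blend VBI directly: visc = exp(exp(VBI_blend)) - 0.8
VBI_1 = ln(ln(44.6 + 0.8)) = 1.33907
VBI_2 = ln(ln(535 + 0.8)) = 1.83797
VBI_blend = 0.3 * 1.33907 + 0.7 * 1.83797 = 1.6883
visc_blend = exp(exp(1.6883)) - 0.8 = 222.9

222.9 cSt


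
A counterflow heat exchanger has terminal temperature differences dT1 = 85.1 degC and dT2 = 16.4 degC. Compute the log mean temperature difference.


LMTD = (dT1 - dT2) / ln(dT1/dT2)
= (85.1 - 16.4) / ln(85.1 / 16.4) = 68.7 / 1.64655 = 41.72

41.72 degC


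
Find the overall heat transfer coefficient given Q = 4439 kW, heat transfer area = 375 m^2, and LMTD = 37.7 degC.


From Q = U*A*LMTD, U = Q / (A * LMTD)
U = 4439 / (375 * 37.7) = 4439 / 14137.5 = 0.3140

0.3140 kW/(m^2*K)


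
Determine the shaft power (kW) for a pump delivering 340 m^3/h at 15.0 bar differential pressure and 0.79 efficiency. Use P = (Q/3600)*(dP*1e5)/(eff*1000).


Q = 340 / 3600 = 0.0944444 m^3/s
P = 0.0944444 * (15.0 * 1e5) / 0.79 / 1000 = 179.3

179.3 kW


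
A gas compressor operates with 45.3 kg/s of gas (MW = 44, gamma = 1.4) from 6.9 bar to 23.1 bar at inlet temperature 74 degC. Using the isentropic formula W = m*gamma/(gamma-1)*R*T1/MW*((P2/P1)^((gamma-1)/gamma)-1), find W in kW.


Isentropic work: W = m*(gamma/(gamma-1))*(R*T1/MW)*((P2/P1)^((gamma-1)/gamma) - 1)
T1 = 74 + 273.15 = 347.15 K
Pressure ratio = 23.1 / 6.9 = 3.34783
Exponent = (1.4 - 1)/1.4 = 0.285714
(P2/P1)^exp - 1 = 3.34783^0.285714 - 1 = 0.412317
W = 45.3 * 1.4 / 0.4 * 8.314 * 347.15 / 44 * 0.412317 = 4288

4288 kW


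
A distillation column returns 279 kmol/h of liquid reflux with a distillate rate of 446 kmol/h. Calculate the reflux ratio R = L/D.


Reflux ratio definition: R = L / D (liquid returned / distillate withdrawn)
L = 279 kmol/h, D = 446 kmol/h
R = 279 / 446 = 0.6256

0.6256


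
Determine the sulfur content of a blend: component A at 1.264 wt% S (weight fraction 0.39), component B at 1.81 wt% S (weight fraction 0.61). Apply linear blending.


Linear sulfur blending: S_blend = x1*S1 + x2*S2
Contribution 1: 0.39 * 1.264 = 0.49296 wt%
Contribution 2: 0.61 * 1.81 = 1.1041 wt%
S_blend = 0.49296 + 1.1041 = 1.59706

1.59706 wt%


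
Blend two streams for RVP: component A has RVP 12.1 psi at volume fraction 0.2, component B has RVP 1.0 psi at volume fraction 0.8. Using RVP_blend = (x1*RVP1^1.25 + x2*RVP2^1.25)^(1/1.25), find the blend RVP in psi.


Chevron index: RVP_blend = (sum xi*RVPi^1.25)^(1/1.25)
RVP^1.25 terms: 0.2 * 12.1^1.25 + 0.8 * 1.0^1.25 = 5.31348
RVP_blend = 5.31348^(1/1.25) = 3.805

3.805 psi


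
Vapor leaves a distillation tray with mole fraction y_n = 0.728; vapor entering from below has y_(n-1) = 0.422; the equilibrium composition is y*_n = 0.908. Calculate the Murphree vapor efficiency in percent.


Murphree vapor efficiency: EMV = (y_n - y_(n-1)) / (y*_n - y_(n-1)) * 100
EMV = (0.728 - 0.422) / (0.908 - 0.422) * 100 = 0.306 / 0.486 * 100 = 62.96

62.96 %


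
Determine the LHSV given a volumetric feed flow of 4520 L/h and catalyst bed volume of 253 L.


LHSV = volumetric feed rate / catalyst volume
= 4520 L/h / 253 L
= 17.87 h^-1

17.87 h^-1


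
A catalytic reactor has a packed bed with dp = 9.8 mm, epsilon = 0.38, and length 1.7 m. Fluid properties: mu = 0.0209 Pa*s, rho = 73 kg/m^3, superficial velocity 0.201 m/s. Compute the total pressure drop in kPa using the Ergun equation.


dp = 9.8 mm = 0.0098 m
Viscous term = 150*0.0209*0.201*(1-0.38)^2 / (0.0098^2*0.38^3) = 45963.6
Inertial term = 1.75*73*0.201^2*(1-0.38) / (0.0098*0.38^3) = 5950.7
dP/L = 45963.6 + 5950.7 = 51914.3 Pa/m
dP = 51914.3 * 1.7 / 1000 = 88.25 kPa

88.25 kPa


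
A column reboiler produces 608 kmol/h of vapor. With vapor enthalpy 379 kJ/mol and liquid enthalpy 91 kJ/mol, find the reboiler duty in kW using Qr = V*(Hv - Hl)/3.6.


Qr = 608 * (379 - 91) / 3.6 = 608 * 288 / 3.6 = 48640

48640 kW


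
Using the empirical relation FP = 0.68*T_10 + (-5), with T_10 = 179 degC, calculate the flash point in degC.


FP = 0.68 * 179 + (-5) = 116.72

116.72 degC


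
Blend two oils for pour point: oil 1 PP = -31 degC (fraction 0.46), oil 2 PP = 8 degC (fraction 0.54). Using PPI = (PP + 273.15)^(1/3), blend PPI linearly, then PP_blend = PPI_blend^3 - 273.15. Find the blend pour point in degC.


PPI_1 = (-31 + 273.15)^(1/3) = 6.232967
PPI_2 = (8 + 273.15)^(1/3) = 6.551077
PPI_blend = 0.46 * 6.232967 + 0.54 * 6.551077 = 6.404746
PP_blend = 6.404746^3 - 273.15 = 262.7276 - 273.15 = -10.42

-10.42 degC


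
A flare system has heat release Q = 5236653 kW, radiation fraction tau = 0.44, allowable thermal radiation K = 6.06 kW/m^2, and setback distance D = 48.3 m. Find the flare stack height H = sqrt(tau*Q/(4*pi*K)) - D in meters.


tau*Q/(4*pi*K) = 0.44 * 5236653 / (4 * pi * 6.06) = 30256.9
sqrt(30256.9) = 173.945
H = 173.945 - 48.3 = 125.6

125.6 m


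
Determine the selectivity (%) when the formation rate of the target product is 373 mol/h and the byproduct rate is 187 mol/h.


Selectivity = desired / (desired + undesired) * 100
Total products = 373 + 187 = 560 mol/h
S = 373 / 560 * 100
= 0.6661 * 100
= 66.61 %

66.61 %


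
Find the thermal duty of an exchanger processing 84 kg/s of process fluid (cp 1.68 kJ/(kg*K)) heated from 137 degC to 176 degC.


Q = m_dot * cp * delta_T
delta_T = 176 - 137 = 39 K
Q = 84 * 1.68 * 39
= 141.12 * 39
= 5503.68 kW

5503.68 kW


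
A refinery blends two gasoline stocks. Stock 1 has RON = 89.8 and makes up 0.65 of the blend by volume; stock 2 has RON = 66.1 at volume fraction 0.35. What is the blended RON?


Linear blending: RON_blend = sum(vi * RONi)
Contribution 1: 0.65 * 89.8 = 58.37
Contribution 2: 0.35 * 66.1 = 23.135
RON_blend = 58.37 + 23.135 = 81.505

81.505
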